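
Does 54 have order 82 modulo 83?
p - 1 = 82 has prime divisors 2, 41. Check 54^(82/q) mod 83 for each: 54^(82/2) = 54^41 ≡ 82, 54^(82/41) = 54^2 ≡ 11 (mod 83). None of these is 1, so 54 has order 82 = φ(83), so it is a primitive root mod 83.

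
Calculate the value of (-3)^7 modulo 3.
(-3) ≡ 0 (mod 3). 7 = 4 + 2 + 1 (binary 111). Repeated squaring mod 3: 0^1 ≡ 0; 0^2 ≡ 0² = 0 ≡ 0; 0^4 ≡ 0² = 0 ≡ 0. Multiply: (-3)^7 ≡ 0^4 × 0^2 × 0^1 ≡ 0 × 0 × 0 (mod 3): 0 × 0 = 0 ≡ 0; 0 × 0 = 0 ≡ 0. So (-3)^7 ≡ 0 (mod 3).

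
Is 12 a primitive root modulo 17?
p - 1 = 16 has prime divisors 2. Check 12^(16/q) mod 17 for each: 12^(16/2) = 12^8 ≡ 16 (mod 17). None of these is 1, so 12 has order 16 = φ(17), so it is a primitive root mod 17.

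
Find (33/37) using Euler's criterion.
(33/37) = 33^{18} mod 37 = 1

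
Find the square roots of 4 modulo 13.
The square roots of 4 mod 13 are 11 and 2. Verify: 11² = 121 ≡ 4 (mod 13)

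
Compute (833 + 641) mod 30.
4

(833 + 641) = 1474
1474 mod 30 = 4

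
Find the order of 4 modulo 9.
Powers of 4 mod 9: 4^1≡4, 4^2≡7, 4^3≡1. Order = 3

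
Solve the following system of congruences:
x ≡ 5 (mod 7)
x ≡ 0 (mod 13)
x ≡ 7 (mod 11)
117

Using the Chinese Remainder Theorem:
M = product of moduli = 1001
For equation 1: M_1 = 143, 143 ≡ 3 (mod 7), inverse of 143 mod 7 is 5 (check: 3 × 5 = 15 ≡ 1 (mod 7))
For equation 2: M_2 = 77, 77 ≡ 12 (mod 13), inverse of 77 mod 13 is 12 (check: 12 × 12 = 144 ≡ 1 (mod 13))
For equation 3: M_3 = 91, 91 ≡ 3 (mod 11), inverse of 91 mod 11 is 4 (check: 3 × 4 = 12 ≡ 1 (mod 11))
Combine: x ≡ Σ r_i×M_i×(M_i⁻¹ mod m_i) = 5×143×5 + 0×77×12 + 7×91×4 = 3575 + 0 + 2548 = 6123
6123 mod 1001 = 117
x ≡ 117 (mod 1001)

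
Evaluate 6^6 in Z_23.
6 = 4 + 2 (binary 110). Repeated squaring mod 23: 6^1 ≡ 6; 6^2 ≡ 6² = 36 ≡ 13; 6^4 ≡ 13² = 169 ≡ 8. Multiply: 6^6 = 6^4 × 6^2 ≡ 8 × 13 (mod 23): 8 × 13 = 104 ≡ 12. So 6^6 ≡ 12 (mod 23).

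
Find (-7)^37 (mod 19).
Using Fermat: (-7)^{18} ≡ 1 (mod 19). 37 ≡ 1 (mod 18). So (-7)^{37} ≡ (-7)^{1} ≡ 12 (mod 19)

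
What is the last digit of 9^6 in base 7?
9 ≡ 2 (mod 7). 6 = 4 + 2 (binary 110). Repeated squaring mod 7: 2^1 ≡ 2; 2^2 ≡ 2² = 4 ≡ 4; 2^4 ≡ 4² = 16 ≡ 2. Multiply: 9^6 ≡ 2^4 × 2^2 ≡ 2 × 4 (mod 7): 2 × 4 = 8 ≡ 1. So 9^6 ≡ 1 (mod 7).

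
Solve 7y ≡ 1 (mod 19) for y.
7^(-1) ≡ 11 (mod 19). Verification: 7 × 11 = 77 ≡ 1 (mod 19)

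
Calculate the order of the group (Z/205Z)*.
160

Prime factorization: 205 = 5 × 41
Using the formula φ(n) = n × Π(1 - 1/p) for each prime factor p:
φ(205) = 205 × (1 - 1/5) × (1 - 1/41)
φ(205) = 160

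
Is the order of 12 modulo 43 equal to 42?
Yes, ord_43(12) = 42.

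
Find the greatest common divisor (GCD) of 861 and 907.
1

Using the Euclidean algorithm:
861 = 0 × 907 + 861
907 = 1 × 861 + 46
861 = 18 × 46 + 33
46 = 1 × 33 + 13
33 = 2 × 13 + 7
13 = 1 × 7 + 6
7 = 1 × 6 + 1
6 = 6 × 1 + 0

GCD(861, 907) = 1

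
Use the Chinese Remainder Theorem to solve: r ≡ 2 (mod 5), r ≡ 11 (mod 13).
M = 5 × 13 = 65. M₁ = 13, y₁ ≡ 2 (mod 5). M₂ = 5, y₂ ≡ 8 (mod 13). r = 2×13×2 + 11×5×8 ≡ 37 (mod 65)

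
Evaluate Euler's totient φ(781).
700

Prime factorization: 781 = 11 × 71
Using the formula φ(n) = n × Π(1 - 1/p) for each prime factor p:
φ(781) = 781 × (1 - 1/11) × (1 - 1/71)
φ(781) = 700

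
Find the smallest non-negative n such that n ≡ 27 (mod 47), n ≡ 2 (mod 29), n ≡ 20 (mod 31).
28509

Using the Chinese Remainder Theorem:
M = product of moduli = 42253
For equation 1: M_1 = 899, 899 ≡ 6 (mod 47), inverse of 899 mod 47 is 8 (check: 6 × 8 = 48 ≡ 1 (mod 47))
For equation 2: M_2 = 1457, 1457 ≡ 7 (mod 29), inverse of 1457 mod 29 is 25 (check: 7 × 25 = 175 ≡ 1 (mod 29))
For equation 3: M_3 = 1363, 1363 ≡ 30 (mod 31), inverse of 1363 mod 31 is 30 (check: 30 × 30 = 900 ≡ 1 (mod 31))
Combine: n ≡ Σ r_i×M_i×(M_i⁻¹ mod m_i) = 27×899×8 + 2×1457×25 + 20×1363×30 = 194184 + 72850 + 817800 = 1084834
1084834 mod 42253 = 28509
n ≡ 28509 (mod 42253)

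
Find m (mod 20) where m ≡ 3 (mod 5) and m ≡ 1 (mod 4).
M = 5 × 4 = 20. M₁ = 4, y₁ ≡ 4 (mod 5). M₂ = 5, y₂ ≡ 1 (mod 4). m = 3×4×4 + 1×5×1 ≡ 13 (mod 20)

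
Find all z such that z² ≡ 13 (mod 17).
The square roots of 13 mod 17 are 8 and 9. Verify: 8² = 64 ≡ 13 (mod 17)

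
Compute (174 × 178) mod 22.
18

(174 × 178) = 30972
30972 mod 22 = 18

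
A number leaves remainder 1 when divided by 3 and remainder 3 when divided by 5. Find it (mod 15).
M = 3 × 5 = 15. M₁ = 5, y₁ ≡ 2 (mod 3). M₂ = 3, y₂ ≡ 2 (mod 5). z = 1×5×2 + 3×3×2 ≡ 13 (mod 15)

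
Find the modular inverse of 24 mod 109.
24^(-1) ≡ 50 (mod 109). Verification: 24 × 50 = 1200 ≡ 1 (mod 109)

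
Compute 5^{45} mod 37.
6

Using successive squaring:
Binary expansion of 45: 101101
Powers of 5 mod 37 (each is the square of the previous):
  5^1 ≡ 5 (mod 37)
  5^2 ≡ 5² = 25 ≡ 25 (mod 37)
  5^4 ≡ 25² = 625 ≡ 33 (mod 37)
  5^8 ≡ 33² = 1089 ≡ 16 (mod 37)
  5^16 ≡ 16² = 256 ≡ 34 (mod 37)
  5^32 ≡ 34² = 1156 ≡ 9 (mod 37)
45 = 32 + 8 + 4 + 1, so 5^45 = 5^32 × 5^8 × 5^4 × 5^1 ≡ 9 × 16 × 33 × 5 (mod 37)
Multiplying step by step:
  9 × 16 = 144 ≡ 33 (mod 37)
  33 × 33 = 1089 ≡ 16 (mod 37)
  16 × 5 = 80 ≡ 6 (mod 37)
Result: 5^45 ≡ 6 (mod 37)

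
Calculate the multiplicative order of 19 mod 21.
Powers of 19 mod 21: 19^1≡19, 19^2≡4, 19^3≡13, 19^4≡16, 19^5≡10, 19^6≡1. Order = 6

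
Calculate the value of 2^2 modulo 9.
2 = 2 (binary 10). Repeated squaring mod 9: 2^1 ≡ 2; 2^2 ≡ 2² = 4 ≡ 4. So 2^2 ≡ 4 (mod 9).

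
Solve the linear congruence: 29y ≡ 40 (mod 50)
10

Since gcd(29, 50) = 1 divides 40, a solution exists.
Multiply both sides by the inverse of 29 mod 50:
  29^(-1) mod 50 = 19
  x ≡ 19 × 40 ≡ 760 ≡ 10 (mod 50)
Verification: 29 × 10 = 290 = 5 × 50 + 40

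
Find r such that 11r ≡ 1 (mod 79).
11^(-1) ≡ 36 (mod 79). Verification: 11 × 36 = 396 ≡ 1 (mod 79)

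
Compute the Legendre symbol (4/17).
(4/17) = 4^{8} mod 17 = 1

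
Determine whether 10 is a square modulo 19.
By Euler's criterion: 10^{9} ≡ 18 (mod 19). Since this equals -1 (≡ 18), 10 is not a QR.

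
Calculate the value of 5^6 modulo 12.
6 = 4 + 2 (binary 110). Repeated squaring mod 12: 5^1 ≡ 5; 5^2 ≡ 5² = 25 ≡ 1; 5^4 ≡ 1² = 1 ≡ 1. Multiply: 5^6 = 5^4 × 5^2 ≡ 1 × 1 (mod 12): 1 × 1 = 1 ≡ 1. So 5^6 ≡ 1 (mod 12).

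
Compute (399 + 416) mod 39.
35

(399 + 416) = 815
815 mod 39 = 35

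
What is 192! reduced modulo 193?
By Wilson's theorem, (192)! ≡ -1 ≡ 192 (mod 193)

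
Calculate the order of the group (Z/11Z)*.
10

Prime factorization: 11 = 11
Using the formula φ(n) = n × Π(1 - 1/p) for each prime factor p:
φ(11) = 11 × (1 - 1/11)
φ(11) = 10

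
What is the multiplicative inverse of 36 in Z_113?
22

Using Extended Euclidean Algorithm:
gcd(36, 113) = 1
Bezout coefficients: 36 × 22 + 113 × -7 = 1
So 36 × 22 ≡ 1 (mod 113)
The inverse is 22 mod 113 = 22
Verification: 36 × 22 = 792 = 7 × 113 + 1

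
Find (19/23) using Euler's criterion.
(19/23) = 19^{11} mod 23 = -1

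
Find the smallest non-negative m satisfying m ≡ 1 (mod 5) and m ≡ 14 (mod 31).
M = 5 × 31 = 155. M₁ = 31, y₁ ≡ 1 (mod 5). M₂ = 5, y₂ ≡ 25 (mod 31). m = 1×31×1 + 14×5×25 ≡ 76 (mod 155)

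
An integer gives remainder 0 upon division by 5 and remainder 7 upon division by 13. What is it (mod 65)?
M = 5 × 13 = 65. M₁ = 13, y₁ ≡ 2 (mod 5). M₂ = 5, y₂ ≡ 8 (mod 13). r = 0×13×2 + 7×5×8 ≡ 20 (mod 65). The smallest positive such number is 20.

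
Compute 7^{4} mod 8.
1

Using successive squaring:
Binary expansion of 4: 100
Powers of 7 mod 8 (each is the square of the previous):
  7^1 ≡ 7 (mod 8)
  7^2 ≡ 7² = 49 ≡ 1 (mod 8)
  7^4 ≡ 1² = 1 ≡ 1 (mod 8)
4 is a power of 2, so 7^4 is the last square: ≡ 1 (mod 8)
Result: 7^4 ≡ 1 (mod 8)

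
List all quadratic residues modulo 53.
QRs mod 53: {1, 4, 6, 7, 9, 10, 11, 13, 15, 16, 17, 24, 25, 28, 29, 36, 37, 38, 40, 42, 43, 44, 46, 47, 49, 52}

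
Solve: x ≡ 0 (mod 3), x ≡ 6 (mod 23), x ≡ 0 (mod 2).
M = 3 × 23 × 2 = 138. M₁ = 46, y₁ ≡ 1 (mod 3). M₂ = 6, y₂ ≡ 4 (mod 23). M₃ = 69, y₃ ≡ 1 (mod 2). x = 0×46×1 + 6×6×4 + 0×69×1 ≡ 6 (mod 138)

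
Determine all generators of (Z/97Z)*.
Primitive roots mod 97: {5, 7, 10, 13, 14, 15, 17, 21, 23, 26, 29, 37, 38, 39, 40, 41, 56, 57, 58, 59, 60, 68, 71, 74, 76, 80, 82, 83, 84, 87, 90, 92}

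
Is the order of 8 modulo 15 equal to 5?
No, the actual order is 4, not 5.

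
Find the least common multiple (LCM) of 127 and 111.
14097

First find GCD(127, 111) using the Euclidean algorithm:
127 = 1 × 111 + 16
111 = 6 × 16 + 15
16 = 1 × 15 + 1
15 = 15 × 1 + 0
GCD(127, 111) = 1

LCM formula: LCM(a, b) = (a × b) / GCD(a, b)
LCM(127, 111) = (127 × 111) / 1
LCM(127, 111) = 14097 / 1
LCM(127, 111) = 14097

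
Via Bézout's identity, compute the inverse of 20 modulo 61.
Extended GCD: 20(-3) + 61(1) = 1. So 20^(-1) ≡ 58 ≡ 58 (mod 61). Verify: 20 × 58 = 1160 ≡ 1 (mod 61)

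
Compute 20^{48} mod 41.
37

Using successive squaring:
Binary expansion of 48: 110000
Powers of 20 mod 41 (each is the square of the previous):
  20^1 ≡ 20 (mod 41)
  20^2 ≡ 20² = 400 ≡ 31 (mod 41)
  20^4 ≡ 31² = 961 ≡ 18 (mod 41)
  20^8 ≡ 18² = 324 ≡ 37 (mod 41)
  20^16 ≡ 37² = 1369 ≡ 16 (mod 41)
  20^32 ≡ 16² = 256 ≡ 10 (mod 41)
48 = 32 + 16, so 20^48 = 20^32 × 20^16 ≡ 10 × 16 (mod 41)
Multiplying step by step:
  10 × 16 = 160 ≡ 37 (mod 41)
Result: 20^48 ≡ 37 (mod 41)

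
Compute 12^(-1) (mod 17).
12^(-1) ≡ 10 (mod 17). Verification: 12 × 10 = 120 ≡ 1 (mod 17)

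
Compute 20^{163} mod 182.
6

Using successive squaring:
Binary expansion of 163: 10100011
Powers of 20 mod 182 (each is the square of the previous):
  20^1 ≡ 20 (mod 182)
  20^2 ≡ 20² = 400 ≡ 36 (mod 182)
  20^4 ≡ 36² = 1296 ≡ 22 (mod 182)
  20^8 ≡ 22² = 484 ≡ 120 (mod 182)
  20^16 ≡ 120² = 14400 ≡ 22 (mod 182)
  20^32 ≡ 22² = 484 ≡ 120 (mod 182)
  20^64 ≡ 120² = 14400 ≡ 22 (mod 182)
  20^128 ≡ 22² = 484 ≡ 120 (mod 182)
163 = 128 + 32 + 2 + 1, so 20^163 = 20^128 × 20^32 × 20^2 × 20^1 ≡ 120 × 120 × 36 × 20 (mod 182)
Multiplying step by step:
  120 × 120 = 14400 ≡ 22 (mod 182)
  22 × 36 = 792 ≡ 64 (mod 182)
  64 × 20 = 1280 ≡ 6 (mod 182)
Result: 20^163 ≡ 6 (mod 182)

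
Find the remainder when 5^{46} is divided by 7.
By Fermat: 5^{6} ≡ 1 (mod 7). 46 = 7×6 + 4. So 5^{46} ≡ 5^{4} ≡ 2 (mod 7)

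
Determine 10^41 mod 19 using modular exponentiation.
Using Fermat: 10^{18} ≡ 1 (mod 19). 41 ≡ 5 (mod 18). So 10^{41} ≡ 10^{5} ≡ 3 (mod 19)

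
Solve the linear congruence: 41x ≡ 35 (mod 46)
39

Since gcd(41, 46) = 1 divides 35, a solution exists.
Multiply both sides by the inverse of 41 mod 46:
  41^(-1) mod 46 = 9
  x ≡ 9 × 35 ≡ 315 ≡ 39 (mod 46)
Verification: 41 × 39 = 1599 = 34 × 46 + 35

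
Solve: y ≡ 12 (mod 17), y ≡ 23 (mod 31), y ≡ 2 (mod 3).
M = 17 × 31 × 3 = 1581. M₁ = 93, y₁ ≡ 15 (mod 17). M₂ = 51, y₂ ≡ 14 (mod 31). M₃ = 527, y₃ ≡ 2 (mod 3). y = 12×93×15 + 23×51×14 + 2×527×2 ≡ 488 (mod 1581)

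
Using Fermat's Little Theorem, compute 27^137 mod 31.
By Fermat: 27^{30} ≡ 1 (mod 31). 137 = 4×30 + 17. So 27^{137} ≡ 27^{17} ≡ 15 (mod 31)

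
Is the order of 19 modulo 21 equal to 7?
No, the actual order is 6, not 7.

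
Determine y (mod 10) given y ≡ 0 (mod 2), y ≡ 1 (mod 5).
6

Using the Chinese Remainder Theorem:
M = product of moduli = 10
For equation 1: M_1 = 5, 5 ≡ 1 (mod 2), inverse of 5 mod 2 is 1 (check: 1 × 1 = 1 ≡ 1 (mod 2))
For equation 2: M_2 = 2, 2 ≡ 2 (mod 5), inverse of 2 mod 5 is 3 (check: 2 × 3 = 6 ≡ 1 (mod 5))
Combine: y ≡ Σ r_i×M_i×(M_i⁻¹ mod m_i) = 0×5×1 + 1×2×3 = 0 + 6 = 6
6 mod 10 = 6
y ≡ 6 (mod 10)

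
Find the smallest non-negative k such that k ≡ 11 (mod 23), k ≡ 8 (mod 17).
195

Using the Chinese Remainder Theorem:
M = product of moduli = 391
For equation 1: M_1 = 17, 17 ≡ 17 (mod 23), inverse of 17 mod 23 is 19 (check: 17 × 19 = 323 ≡ 1 (mod 23))
For equation 2: M_2 = 23, 23 ≡ 6 (mod 17), inverse of 23 mod 17 is 3 (check: 6 × 3 = 18 ≡ 1 (mod 17))
Combine: k ≡ Σ r_i×M_i×(M_i⁻¹ mod m_i) = 11×17×19 + 8×23×3 = 3553 + 552 = 4105
4105 mod 391 = 195
k ≡ 195 (mod 391)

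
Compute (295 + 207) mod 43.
29

(295 + 207) = 502
502 mod 43 = 29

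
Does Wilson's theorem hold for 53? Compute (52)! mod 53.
(52)! mod 53 = 52. Since this equals -1 (mod 53), Wilson confirms 53 is prime.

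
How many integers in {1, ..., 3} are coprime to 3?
2

Prime factorization: 3 = 3
Using the formula φ(n) = n × Π(1 - 1/p) for each prime factor p:
φ(3) = 3 × (1 - 1/3)
φ(3) = 2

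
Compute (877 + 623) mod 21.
9

(877 + 623) = 1500
1500 mod 21 = 9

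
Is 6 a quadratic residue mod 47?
By Euler's criterion: 6^{23} ≡ 1 (mod 47). Since this equals 1, 6 is a QR.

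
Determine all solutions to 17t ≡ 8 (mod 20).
4

Since gcd(17, 20) = 1 divides 8, a solution exists.
Multiply both sides by the inverse of 17 mod 20:
  17^(-1) mod 20 = 13
  x ≡ 13 × 8 ≡ 104 ≡ 4 (mod 20)
Verification: 17 × 4 = 68 = 3 × 20 + 8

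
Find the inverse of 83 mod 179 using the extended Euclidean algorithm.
Extended GCD: 83(-69) + 179(32) = 1. So 83^(-1) ≡ 110 ≡ 110 (mod 179). Verify: 83 × 110 = 9130 ≡ 1 (mod 179)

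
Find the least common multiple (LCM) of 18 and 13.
234

First find GCD(18, 13) using the Euclidean algorithm:
18 = 1 × 13 + 5
13 = 2 × 5 + 3
5 = 1 × 3 + 2
3 = 1 × 2 + 1
2 = 2 × 1 + 0
GCD(18, 13) = 1

LCM formula: LCM(a, b) = (a × b) / GCD(a, b)
LCM(18, 13) = (18 × 13) / 1
LCM(18, 13) = 234 / 1
LCM(18, 13) = 234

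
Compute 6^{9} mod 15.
6

Using successive squaring:
Binary expansion of 9: 1001
Powers of 6 mod 15 (each is the square of the previous):
  6^1 ≡ 6 (mod 15)
  6^2 ≡ 6² = 36 ≡ 6 (mod 15)
  6^4 ≡ 6² = 36 ≡ 6 (mod 15)
  6^8 ≡ 6² = 36 ≡ 6 (mod 15)
9 = 8 + 1, so 6^9 = 6^8 × 6^1 ≡ 6 × 6 (mod 15)
Multiplying step by step:
  6 × 6 = 36 ≡ 6 (mod 15)
Result: 6^9 ≡ 6 (mod 15)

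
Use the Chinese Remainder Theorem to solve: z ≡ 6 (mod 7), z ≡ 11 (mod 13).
M = 7 × 13 = 91. M₁ = 13, y₁ ≡ 6 (mod 7). M₂ = 7, y₂ ≡ 2 (mod 13). z = 6×13×6 + 11×7×2 ≡ 76 (mod 91)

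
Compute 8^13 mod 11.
Using Fermat: 8^{10} ≡ 1 (mod 11). 13 ≡ 3 (mod 10). So 8^{13} ≡ 8^{3} ≡ 6 (mod 11)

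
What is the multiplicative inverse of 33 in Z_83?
78

Using Extended Euclidean Algorithm:
gcd(33, 83) = 1
Bezout coefficients: 33 × -5 + 83 × 2 = 1
So 33 × -5 ≡ 1 (mod 83)
The inverse is -5 mod 83 = 78
Verification: 33 × 78 = 2574 = 31 × 83 + 1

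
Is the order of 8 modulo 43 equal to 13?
No, the actual order is 14, not 13.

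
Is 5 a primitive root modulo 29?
No

To verify, check if 5^(28/q) ≢ 1 (mod 29) for each prime divisor q of 28
Divisors of 28 = 28: [1, 2, 4, 7, 14, 28]
  5^(28/2) = 5^14 ≡ 1 (mod 29)
  5^(28/7) = 5^4 ≡ 16 (mod 29)
Conclusion: 5 is not a primitive root modulo 29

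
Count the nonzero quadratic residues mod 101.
For prime 101, there are (p-1)/2 = (101-1)/2 = 50 quadratic residues (excluding 0).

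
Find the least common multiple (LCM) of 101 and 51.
5151

First find GCD(101, 51) using the Euclidean algorithm:
101 = 1 × 51 + 50
51 = 1 × 50 + 1
50 = 50 × 1 + 0
GCD(101, 51) = 1

LCM formula: LCM(a, b) = (a × b) / GCD(a, b)
LCM(101, 51) = (101 × 51) / 1
LCM(101, 51) = 5151 / 1
LCM(101, 51) = 5151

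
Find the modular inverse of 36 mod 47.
36^(-1) ≡ 17 (mod 47). Verification: 36 × 17 = 612 ≡ 1 (mod 47)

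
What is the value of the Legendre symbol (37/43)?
(37/43) = 37^{21} mod 43 = -1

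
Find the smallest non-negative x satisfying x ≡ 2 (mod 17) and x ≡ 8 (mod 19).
M = 17 × 19 = 323. M₁ = 19, y₁ ≡ 9 (mod 17). M₂ = 17, y₂ ≡ 9 (mod 19). x = 2×19×9 + 8×17×9 ≡ 274 (mod 323)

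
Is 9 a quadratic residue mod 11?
By Euler's criterion: 9^{5} ≡ 1 (mod 11). Since this equals 1, 9 is a QR.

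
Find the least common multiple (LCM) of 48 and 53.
2544

First find GCD(48, 53) using the Euclidean algorithm:
48 = 0 × 53 + 48
53 = 1 × 48 + 5
48 = 9 × 5 + 3
5 = 1 × 3 + 2
3 = 1 × 2 + 1
2 = 2 × 1 + 0
GCD(48, 53) = 1

LCM formula: LCM(a, b) = (a × b) / GCD(a, b)
LCM(48, 53) = (48 × 53) / 1
LCM(48, 53) = 2544 / 1
LCM(48, 53) = 2544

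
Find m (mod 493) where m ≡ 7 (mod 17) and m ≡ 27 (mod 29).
M = 17 × 29 = 493. M₁ = 29, y₁ ≡ 10 (mod 17). M₂ = 17, y₂ ≡ 12 (mod 29). m = 7×29×10 + 27×17×12 ≡ 143 (mod 493)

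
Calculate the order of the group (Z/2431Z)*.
1920

Prime factorization: 2431 = 11 × 13 × 17
Using the formula φ(n) = n × Π(1 - 1/p) for each prime factor p:
φ(2431) = 2431 × (1 - 1/11) × (1 - 1/13) × (1 - 1/17)
φ(2431) = 1920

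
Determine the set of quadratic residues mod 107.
QRs mod 107: {1, 3, 4, 9, 10, 11, 12, 13, 14, 16, 19, 23, 25, 27, 29, 30, 33, 34, 35, 36, 37, 39, 40, 41, 42, 44, 47, 48, 49, 52, 53, 56, 57, 61, 62, 64, 69, 75, 76, 79, 81, 83, 85, 86, 87, 89, 90, 92, 99, 100, 101, 102, 105}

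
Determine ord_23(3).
Powers of 3 mod 23: 3^1≡3, 3^2≡9, 3^3≡4, 3^4≡12, 3^5≡13, 3^6≡16, 3^7≡2, 3^8≡6, 3^9≡18, 3^10≡8, 3^11≡1. Order = 11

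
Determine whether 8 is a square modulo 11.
By Euler's criterion: 8^{5} ≡ 10 (mod 11). Since this equals -1 (≡ 10), 8 is not a QR.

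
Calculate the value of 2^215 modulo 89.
Using Fermat: 2^{88} ≡ 1 (mod 89). 215 ≡ 39 (mod 88). So 2^{215} ≡ 2^{39} ≡ 64 (mod 89)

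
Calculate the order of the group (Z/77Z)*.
60

Prime factorization: 77 = 7 × 11
Using the formula φ(n) = n × Π(1 - 1/p) for each prime factor p:
φ(77) = 77 × (1 - 1/7) × (1 - 1/11)
φ(77) = 60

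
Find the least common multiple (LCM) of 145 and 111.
16095

First find GCD(145, 111) using the Euclidean algorithm:
145 = 1 × 111 + 34
111 = 3 × 34 + 9
34 = 3 × 9 + 7
9 = 1 × 7 + 2
7 = 3 × 2 + 1
2 = 2 × 1 + 0
GCD(145, 111) = 1

LCM formula: LCM(a, b) = (a × b) / GCD(a, b)
LCM(145, 111) = (145 × 111) / 1
LCM(145, 111) = 16095 / 1
LCM(145, 111) = 16095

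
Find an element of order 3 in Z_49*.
18 has order 3 mod 49 since 18^{3} ≡ 1 (mod 49) and no smaller power works.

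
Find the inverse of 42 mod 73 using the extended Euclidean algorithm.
Extended GCD: 42(-33) + 73(19) = 1. So 42^(-1) ≡ 40 ≡ 40 (mod 73). Verify: 42 × 40 = 1680 ≡ 1 (mod 73)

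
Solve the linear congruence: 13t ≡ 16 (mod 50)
32

Since gcd(13, 50) = 1 divides 16, a solution exists.
Multiply both sides by the inverse of 13 mod 50:
  13^(-1) mod 50 = 27
  x ≡ 27 × 16 ≡ 432 ≡ 32 (mod 50)
Verification: 13 × 32 = 416 = 8 × 50 + 16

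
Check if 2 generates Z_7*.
p - 1 = 6 has prime divisors 2, 3. Check 2^(6/q) mod 7 for each: 2^(6/2) = 2^3 ≡ 1, 2^(6/3) = 2^2 ≡ 4 (mod 7). Since 2^3 ≡ 1 (mod 7), the order of 2 divides 3 (in fact the order is 3) ≠ 6, so it is not a primitive root.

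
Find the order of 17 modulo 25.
Powers of 17 mod 25: 17^1≡17, 17^2≡14, 17^3≡13, 17^4≡21, 17^5≡7, 17^6≡19, 17^7≡23, 17^8≡16, 17^9≡22, 17^10≡24, 17^11≡8, 17^12≡11, 17^13≡12, 17^14≡4, 17^15≡18, 17^16≡6, 17^17≡2, 17^18≡9, 17^19≡3, 17^20≡1. Order = 20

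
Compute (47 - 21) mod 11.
4

(47 - 21) = 26
26 mod 11 = 4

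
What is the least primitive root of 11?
2

A primitive root g modulo p has order p-1 = 10
Prime divisors of 10: [2, 5]
g is a primitive root iff g^(10/q) ≢ 1 (mod 11) for each prime divisor q
Testing small values:
  g = 2: 2^5 ≡ 10, 2^2 ≡ 4 (mod 11) → none is 1, primitive root!
The smallest primitive root is 2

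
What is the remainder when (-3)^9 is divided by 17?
(-3) ≡ 14 (mod 17). 9 = 8 + 1 (binary 1001). Repeated squaring mod 17: 14^1 ≡ 14; 14^2 ≡ 14² = 196 ≡ 9; 14^4 ≡ 9² = 81 ≡ 13; 14^8 ≡ 13² = 169 ≡ 16. Multiply: (-3)^9 ≡ 14^8 × 14^1 ≡ 16 × 14 (mod 17): 16 × 14 = 224 ≡ 3. So (-3)^9 ≡ 3 (mod 17).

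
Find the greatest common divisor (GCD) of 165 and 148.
1

Using the Euclidean algorithm:
165 = 1 × 148 + 17
148 = 8 × 17 + 12
17 = 1 × 12 + 5
12 = 2 × 5 + 2
5 = 2 × 2 + 1
2 = 2 × 1 + 0

GCD(165, 148) = 1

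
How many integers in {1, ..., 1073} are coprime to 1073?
1008

Prime factorization: 1073 = 29 × 37
Using the formula φ(n) = n × Π(1 - 1/p) for each prime factor p:
φ(1073) = 1073 × (1 - 1/29) × (1 - 1/37)
φ(1073) = 1008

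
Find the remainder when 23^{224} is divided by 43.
By Fermat: 23^{42} ≡ 1 (mod 43). 224 = 5×42 + 14. So 23^{224} ≡ 23^{14} ≡ 36 (mod 43)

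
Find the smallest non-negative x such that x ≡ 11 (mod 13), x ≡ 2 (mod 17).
206

Using the Chinese Remainder Theorem:
M = product of moduli = 221
For equation 1: M_1 = 17, 17 ≡ 4 (mod 13), inverse of 17 mod 13 is 10 (check: 4 × 10 = 40 ≡ 1 (mod 13))
For equation 2: M_2 = 13, 13 ≡ 13 (mod 17), inverse of 13 mod 17 is 4 (check: 13 × 4 = 52 ≡ 1 (mod 17))
Combine: x ≡ Σ r_i×M_i×(M_i⁻¹ mod m_i) = 11×17×10 + 2×13×4 = 1870 + 104 = 1974
1974 mod 221 = 206
x ≡ 206 (mod 221)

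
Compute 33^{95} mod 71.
41

Using successive squaring:
Binary expansion of 95: 1011111
Powers of 33 mod 71 (each is the square of the previous):
  33^1 ≡ 33 (mod 71)
  33^2 ≡ 33² = 1089 ≡ 24 (mod 71)
  33^4 ≡ 24² = 576 ≡ 8 (mod 71)
  33^8 ≡ 8² = 64 ≡ 64 (mod 71)
  33^16 ≡ 64² = 4096 ≡ 49 (mod 71)
  33^32 ≡ 49² = 2401 ≡ 58 (mod 71)
  33^64 ≡ 58² = 3364 ≡ 27 (mod 71)
95 = 64 + 16 + 8 + 4 + 2 + 1, so 33^95 = 33^64 × 33^16 × 33^8 × 33^4 × 33^2 × 33^1 ≡ 27 × 49 × 64 × 8 × 24 × 33 (mod 71)
Multiplying step by step:
  27 × 49 = 1323 ≡ 45 (mod 71)
  45 × 64 = 2880 ≡ 40 (mod 71)
  40 × 8 = 320 ≡ 36 (mod 71)
  36 × 24 = 864 ≡ 12 (mod 71)
  12 × 33 = 396 ≡ 41 (mod 71)
Result: 33^95 ≡ 41 (mod 71)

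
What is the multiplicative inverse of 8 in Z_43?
8^(-1) ≡ 27 (mod 43). Verification: 8 × 27 = 216 ≡ 1 (mod 43)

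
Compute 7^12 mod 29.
Using repeated squaring. 12 = 8 + 4 (binary 1100). Repeated squaring mod 29: 7^1 ≡ 7; 7^2 ≡ 7² = 49 ≡ 20; 7^4 ≡ 20² = 400 ≡ 23; 7^8 ≡ 23² = 529 ≡ 7. Multiply: 7^12 = 7^8 × 7^4 ≡ 7 × 23 (mod 29): 7 × 23 = 161 ≡ 16. So 7^12 ≡ 16 (mod 29).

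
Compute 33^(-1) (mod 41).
5

Using Extended Euclidean Algorithm:
gcd(33, 41) = 1
Bezout coefficients: 33 × 5 + 41 × -4 = 1
So 33 × 5 ≡ 1 (mod 41)
The inverse is 5 mod 41 = 5
Verification: 33 × 5 = 165 = 4 × 41 + 1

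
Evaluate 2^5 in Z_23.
5 = 4 + 1 (binary 101). Repeated squaring mod 23: 2^1 ≡ 2; 2^2 ≡ 2² = 4 ≡ 4; 2^4 ≡ 4² = 16 ≡ 16. Multiply: 2^5 = 2^4 × 2^1 ≡ 16 × 2 (mod 23): 16 × 2 = 32 ≡ 9. So 2^5 ≡ 9 (mod 23).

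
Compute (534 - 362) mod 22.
18

(534 - 362) = 172
172 mod 22 = 18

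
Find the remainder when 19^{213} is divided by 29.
By Fermat: 19^{28} ≡ 1 (mod 29). 213 = 7×28 + 17. So 19^{213} ≡ 19^{17} ≡ 14 (mod 29)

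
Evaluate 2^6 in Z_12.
6 = 4 + 2 (binary 110). Repeated squaring mod 12: 2^1 ≡ 2; 2^2 ≡ 2² = 4 ≡ 4; 2^4 ≡ 4² = 16 ≡ 4. Multiply: 2^6 = 2^4 × 2^2 ≡ 4 × 4 (mod 12): 4 × 4 = 16 ≡ 4. So 2^6 ≡ 4 (mod 12).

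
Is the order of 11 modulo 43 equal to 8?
No, the actual order is 7, not 8.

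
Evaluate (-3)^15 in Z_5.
Using Fermat: (-3)^{4} ≡ 1 (mod 5). 15 ≡ 3 (mod 4). So (-3)^{15} ≡ (-3)^{3} ≡ 3 (mod 5)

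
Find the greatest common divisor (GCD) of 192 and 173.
1

Using the Euclidean algorithm:
192 = 1 × 173 + 19
173 = 9 × 19 + 2
19 = 9 × 2 + 1
2 = 2 × 1 + 0

GCD(192, 173) = 1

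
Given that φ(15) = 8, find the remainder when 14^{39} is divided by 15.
By Euler: 14^{8} ≡ 1 (mod 15) since gcd(14, 15) = 1. 39 = 4×8 + 7. So 14^{39} ≡ 14^{7} ≡ 14 (mod 15)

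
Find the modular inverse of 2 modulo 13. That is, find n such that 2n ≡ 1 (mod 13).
7

Using Extended Euclidean Algorithm:
gcd(2, 13) = 1
Bezout coefficients: 2 × -6 + 13 × 1 = 1
So 2 × -6 ≡ 1 (mod 13)
The inverse is -6 mod 13 = 7
Verification: 2 × 7 = 14 = 1 × 13 + 1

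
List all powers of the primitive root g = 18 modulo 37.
g^1, g^2, ..., g^{36} mod 37: {18, 28, 23, 7, 15, 11, 13, 12, 31, 3, 17, 10, 32, 21, 8, 33, 2, 36, 19, 9, 14, 30, 22, 26, 24, 25, 6, 34, 20, 27, 5, 16, 29, 4, 35, 1}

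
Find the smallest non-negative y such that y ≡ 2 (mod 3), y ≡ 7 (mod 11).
29

Using the Chinese Remainder Theorem:
M = product of moduli = 33
For equation 1: M_1 = 11, 11 ≡ 2 (mod 3), inverse of 11 mod 3 is 2 (check: 2 × 2 = 4 ≡ 1 (mod 3))
For equation 2: M_2 = 3, 3 ≡ 3 (mod 11), inverse of 3 mod 11 is 4 (check: 3 × 4 = 12 ≡ 1 (mod 11))
Combine: y ≡ Σ r_i×M_i×(M_i⁻¹ mod m_i) = 2×11×2 + 7×3×4 = 44 + 84 = 128
128 mod 33 = 29
y ≡ 29 (mod 33)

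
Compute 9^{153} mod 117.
27

Using successive squaring:
Binary expansion of 153: 10011001
Powers of 9 mod 117 (each is the square of the previous):
  9^1 ≡ 9 (mod 117)
  9^2 ≡ 9² = 81 ≡ 81 (mod 117)
  9^4 ≡ 81² = 6561 ≡ 9 (mod 117)
  9^8 ≡ 9² = 81 ≡ 81 (mod 117)
  9^16 ≡ 81² = 6561 ≡ 9 (mod 117)
  9^32 ≡ 9² = 81 ≡ 81 (mod 117)
  9^64 ≡ 81² = 6561 ≡ 9 (mod 117)
  9^128 ≡ 9² = 81 ≡ 81 (mod 117)
153 = 128 + 16 + 8 + 1, so 9^153 = 9^128 × 9^16 × 9^8 × 9^1 ≡ 81 × 9 × 81 × 9 (mod 117)
Multiplying step by step:
  81 × 9 = 729 ≡ 27 (mod 117)
  27 × 81 = 2187 ≡ 81 (mod 117)
  81 × 9 = 729 ≡ 27 (mod 117)
Result: 9^153 ≡ 27 (mod 117)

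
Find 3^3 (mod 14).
3 = 2 + 1 (binary 11). Repeated squaring mod 14: 3^1 ≡ 3; 3^2 ≡ 3² = 9 ≡ 9. Multiply: 3^3 = 3^2 × 3^1 ≡ 9 × 3 (mod 14): 9 × 3 = 27 ≡ 13. So 3^3 ≡ 13 (mod 14).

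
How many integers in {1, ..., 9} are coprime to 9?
6

Prime factorization: 9 = 3^2
Using the formula φ(n) = n × Π(1 - 1/p) for each prime factor p:
φ(9) = 9 × (1 - 1/3)
φ(9) = 6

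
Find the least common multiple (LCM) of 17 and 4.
68

First find GCD(17, 4) using the Euclidean algorithm:
17 = 4 × 4 + 1
4 = 4 × 1 + 0
GCD(17, 4) = 1

LCM formula: LCM(a, b) = (a × b) / GCD(a, b)
LCM(17, 4) = (17 × 4) / 1
LCM(17, 4) = 68 / 1
LCM(17, 4) = 68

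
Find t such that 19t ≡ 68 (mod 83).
56

Since gcd(19, 83) = 1 divides 68, a solution exists.
Multiply both sides by the inverse of 19 mod 83:
  19^(-1) mod 83 = 35
  x ≡ 35 × 68 ≡ 2380 ≡ 56 (mod 83)
Verification: 19 × 56 = 1064 = 12 × 83 + 68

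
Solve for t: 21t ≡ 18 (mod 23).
14

Since gcd(21, 23) = 1 divides 18, a solution exists.
Multiply both sides by the inverse of 21 mod 23:
  21^(-1) mod 23 = 11
  x ≡ 11 × 18 ≡ 198 ≡ 14 (mod 23)
Verification: 21 × 14 = 294 = 12 × 23 + 18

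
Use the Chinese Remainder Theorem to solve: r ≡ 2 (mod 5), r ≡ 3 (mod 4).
M = 5 × 4 = 20. M₁ = 4, y₁ ≡ 4 (mod 5). M₂ = 5, y₂ ≡ 1 (mod 4). r = 2×4×4 + 3×5×1 ≡ 7 (mod 20)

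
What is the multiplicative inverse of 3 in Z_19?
3^(-1) ≡ 13 (mod 19). Verification: 3 × 13 = 39 ≡ 1 (mod 19)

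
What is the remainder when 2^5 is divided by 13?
5 = 4 + 1 (binary 101). Repeated squaring mod 13: 2^1 ≡ 2; 2^2 ≡ 2² = 4 ≡ 4; 2^4 ≡ 4² = 16 ≡ 3. Multiply: 2^5 = 2^4 × 2^1 ≡ 3 × 2 (mod 13): 3 × 2 = 6 ≡ 6. So 2^5 ≡ 6 (mod 13).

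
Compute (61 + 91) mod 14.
12

(61 + 91) = 152
152 mod 14 = 12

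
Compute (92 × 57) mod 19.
0

(92 × 57) = 5244
5244 mod 19 = 0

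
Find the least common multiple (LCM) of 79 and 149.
11771

First find GCD(79, 149) using the Euclidean algorithm:
79 = 0 × 149 + 79
149 = 1 × 79 + 70
79 = 1 × 70 + 9
70 = 7 × 9 + 7
9 = 1 × 7 + 2
7 = 3 × 2 + 1
2 = 2 × 1 + 0
GCD(79, 149) = 1

LCM formula: LCM(a, b) = (a × b) / GCD(a, b)
LCM(79, 149) = (79 × 149) / 1
LCM(79, 149) = 11771 / 1
LCM(79, 149) = 11771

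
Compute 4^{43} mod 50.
14

Using successive squaring:
Binary expansion of 43: 101011
Powers of 4 mod 50 (each is the square of the previous):
  4^1 ≡ 4 (mod 50)
  4^2 ≡ 4² = 16 ≡ 16 (mod 50)
  4^4 ≡ 16² = 256 ≡ 6 (mod 50)
  4^8 ≡ 6² = 36 ≡ 36 (mod 50)
  4^16 ≡ 36² = 1296 ≡ 46 (mod 50)
  4^32 ≡ 46² = 2116 ≡ 16 (mod 50)
43 = 32 + 8 + 2 + 1, so 4^43 = 4^32 × 4^8 × 4^2 × 4^1 ≡ 16 × 36 × 16 × 4 (mod 50)
Multiplying step by step:
  16 × 36 = 576 ≡ 26 (mod 50)
  26 × 16 = 416 ≡ 16 (mod 50)
  16 × 4 = 64 ≡ 14 (mod 50)
Result: 4^43 ≡ 14 (mod 50)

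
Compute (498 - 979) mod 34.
29

(498 - 979) = -481
-481 mod 34 = 29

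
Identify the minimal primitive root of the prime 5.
p - 1 = 4 has prime divisors 2. h is a primitive root mod 5 iff h^(4/q) ≢ 1 (mod 5) for each such q.
h = 2: 2^2 ≡ 4 (mod 5); none is 1, so 2 has order 4 and is a primitive root.
The smallest primitive root mod 5 is g = 2.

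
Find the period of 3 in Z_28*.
Powers of 3 mod 28: 3^1≡3, 3^2≡9, 3^3≡27, 3^4≡25, 3^5≡19, 3^6≡1. Order = 6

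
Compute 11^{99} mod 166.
21

Using successive squaring:
Binary expansion of 99: 1100011
Powers of 11 mod 166 (each is the square of the previous):
  11^1 ≡ 11 (mod 166)
  11^2 ≡ 11² = 121 ≡ 121 (mod 166)
  11^4 ≡ 121² = 14641 ≡ 33 (mod 166)
  11^8 ≡ 33² = 1089 ≡ 93 (mod 166)
  11^16 ≡ 93² = 8649 ≡ 17 (mod 166)
  11^32 ≡ 17² = 289 ≡ 123 (mod 166)
  11^64 ≡ 123² = 15129 ≡ 23 (mod 166)
99 = 64 + 32 + 2 + 1, so 11^99 = 11^64 × 11^32 × 11^2 × 11^1 ≡ 23 × 123 × 121 × 11 (mod 166)
Multiplying step by step:
  23 × 123 = 2829 ≡ 7 (mod 166)
  7 × 121 = 847 ≡ 17 (mod 166)
  17 × 11 = 187 ≡ 21 (mod 166)
Result: 11^99 ≡ 21 (mod 166)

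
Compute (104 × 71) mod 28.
20

(104 × 71) = 7384
7384 mod 28 = 20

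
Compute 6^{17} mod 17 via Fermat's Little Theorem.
6

By Fermat's Little Theorem, a^(p-1) ≡ 1 (mod p) for prime p and gcd(a, p) = 1
Here p = 17, so 6^16 ≡ 1 (mod 17)
We can reduce the exponent: 17 mod 16 = 1
So 6^17 ≡ 6^1 (mod 17)
Computing: 6^1 mod 17 = 6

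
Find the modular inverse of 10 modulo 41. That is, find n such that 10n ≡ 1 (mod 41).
37

Using Extended Euclidean Algorithm:
gcd(10, 41) = 1
Bezout coefficients: 10 × -4 + 41 × 1 = 1
So 10 × -4 ≡ 1 (mod 41)
The inverse is -4 mod 41 = 37
Verification: 10 × 37 = 370 = 9 × 41 + 1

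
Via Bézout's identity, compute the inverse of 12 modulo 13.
Extended GCD: 12(-1) + 13(1) = 1. So 12^(-1) ≡ 12 ≡ 12 (mod 13). Verify: 12 × 12 = 144 ≡ 1 (mod 13)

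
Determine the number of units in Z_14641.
13310

Prime factorization: 14641 = 11^4
Using the formula φ(n) = n × Π(1 - 1/p) for each prime factor p:
φ(14641) = 14641 × (1 - 1/11)
φ(14641) = 13310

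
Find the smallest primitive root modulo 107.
p - 1 = 106 has prime divisors 2, 53. h is a primitive root mod 107 iff h^(106/q) ≢ 1 (mod 107) for each such q.
h = 2: 2^53 ≡ 106, 2^2 ≡ 4 (mod 107); none is 1, so 2 has order 106 and is a primitive root.
The smallest primitive root mod 107 is g = 2.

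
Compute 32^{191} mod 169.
50

Using successive squaring:
Binary expansion of 191: 10111111
Powers of 32 mod 169 (each is the square of the previous):
  32^1 ≡ 32 (mod 169)
  32^2 ≡ 32² = 1024 ≡ 10 (mod 169)
  32^4 ≡ 10² = 100 ≡ 100 (mod 169)
  32^8 ≡ 100² = 10000 ≡ 29 (mod 169)
  32^16 ≡ 29² = 841 ≡ 165 (mod 169)
  32^32 ≡ 165² = 27225 ≡ 16 (mod 169)
  32^64 ≡ 16² = 256 ≡ 87 (mod 169)
  32^128 ≡ 87² = 7569 ≡ 133 (mod 169)
191 = 128 + 32 + 16 + 8 + 4 + 2 + 1, so 32^191 = 32^128 × 32^32 × 32^16 × 32^8 × 32^4 × 32^2 × 32^1 ≡ 133 × 16 × 165 × 29 × 100 × 10 × 32 (mod 169)
Multiplying step by step:
  133 × 16 = 2128 ≡ 100 (mod 169)
  100 × 165 = 16500 ≡ 107 (mod 169)
  107 × 29 = 3103 ≡ 61 (mod 169)
  61 × 100 = 6100 ≡ 16 (mod 169)
  16 × 10 = 160 ≡ 160 (mod 169)
  160 × 32 = 5120 ≡ 50 (mod 169)
Result: 32^191 ≡ 50 (mod 169)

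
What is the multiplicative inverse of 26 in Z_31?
6

Using Extended Euclidean Algorithm:
gcd(26, 31) = 1
Bezout coefficients: 26 × 6 + 31 × -5 = 1
So 26 × 6 ≡ 1 (mod 31)
The inverse is 6 mod 31 = 6
Verification: 26 × 6 = 156 = 5 × 31 + 1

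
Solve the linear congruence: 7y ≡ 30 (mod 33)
9

Since gcd(7, 33) = 1 divides 30, a solution exists.
Multiply both sides by the inverse of 7 mod 33:
  7^(-1) mod 33 = 19
  x ≡ 19 × 30 ≡ 570 ≡ 9 (mod 33)
Verification: 7 × 9 = 63 = 1 × 33 + 30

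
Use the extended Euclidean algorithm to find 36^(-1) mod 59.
Extended GCD: 36(-18) + 59(11) = 1. So 36^(-1) ≡ 41 ≡ 41 (mod 59). Verify: 36 × 41 = 1476 ≡ 1 (mod 59)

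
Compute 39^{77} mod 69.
24

Using successive squaring:
Binary expansion of 77: 1001101
Powers of 39 mod 69 (each is the square of the previous):
  39^1 ≡ 39 (mod 69)
  39^2 ≡ 39² = 1521 ≡ 3 (mod 69)
  39^4 ≡ 3² = 9 ≡ 9 (mod 69)
  39^8 ≡ 9² = 81 ≡ 12 (mod 69)
  39^16 ≡ 12² = 144 ≡ 6 (mod 69)
  39^32 ≡ 6² = 36 ≡ 36 (mod 69)
  39^64 ≡ 36² = 1296 ≡ 54 (mod 69)
77 = 64 + 8 + 4 + 1, so 39^77 = 39^64 × 39^8 × 39^4 × 39^1 ≡ 54 × 12 × 9 × 39 (mod 69)
Multiplying step by step:
  54 × 12 = 648 ≡ 27 (mod 69)
  27 × 9 = 243 ≡ 36 (mod 69)
  36 × 39 = 1404 ≡ 24 (mod 69)
Result: 39^77 ≡ 24 (mod 69)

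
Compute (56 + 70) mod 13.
9

(56 + 70) = 126
126 mod 13 = 9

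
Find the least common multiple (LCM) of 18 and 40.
360

First find GCD(18, 40) using the Euclidean algorithm:
18 = 0 × 40 + 18
40 = 2 × 18 + 4
18 = 4 × 4 + 2
4 = 2 × 2 + 0
GCD(18, 40) = 2

LCM formula: LCM(a, b) = (a × b) / GCD(a, b)
LCM(18, 40) = (18 × 40) / 2
LCM(18, 40) = 720 / 2
LCM(18, 40) = 360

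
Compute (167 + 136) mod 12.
3

(167 + 136) = 303
303 mod 12 = 3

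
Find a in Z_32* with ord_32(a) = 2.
15 has order 2 mod 32 since 15^{2} ≡ 1 (mod 32) and no smaller power works.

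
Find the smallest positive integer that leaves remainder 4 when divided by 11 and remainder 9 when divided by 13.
M = 11 × 13 = 143. M₁ = 13, y₁ ≡ 6 (mod 11). M₂ = 11, y₂ ≡ 6 (mod 13). n = 4×13×6 + 9×11×6 ≡ 48 (mod 143). The smallest positive such number is 48.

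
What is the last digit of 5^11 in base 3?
Using Fermat: 5^{2} ≡ 1 (mod 3). 11 ≡ 1 (mod 2). So 5^{11} ≡ 5^{1} ≡ 2 (mod 3)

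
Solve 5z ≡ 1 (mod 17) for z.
5^(-1) ≡ 7 (mod 17). Verification: 5 × 7 = 35 ≡ 1 (mod 17)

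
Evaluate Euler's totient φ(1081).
1012

Prime factorization: 1081 = 23 × 47
Using the formula φ(n) = n × Π(1 - 1/p) for each prime factor p:
φ(1081) = 1081 × (1 - 1/23) × (1 - 1/47)
φ(1081) = 1012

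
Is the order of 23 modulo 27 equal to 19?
No, the actual order is 18, not 19.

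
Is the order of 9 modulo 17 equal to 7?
No, the actual order is 8, not 7.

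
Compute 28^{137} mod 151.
107

Using successive squaring:
Binary expansion of 137: 10001001
Powers of 28 mod 151 (each is the square of the previous):
  28^1 ≡ 28 (mod 151)
  28^2 ≡ 28² = 784 ≡ 29 (mod 151)
  28^4 ≡ 29² = 841 ≡ 86 (mod 151)
  28^8 ≡ 86² = 7396 ≡ 148 (mod 151)
  28^16 ≡ 148² = 21904 ≡ 9 (mod 151)
  28^32 ≡ 9² = 81 ≡ 81 (mod 151)
  28^64 ≡ 81² = 6561 ≡ 68 (mod 151)
  28^128 ≡ 68² = 4624 ≡ 94 (mod 151)
137 = 128 + 8 + 1, so 28^137 = 28^128 × 28^8 × 28^1 ≡ 94 × 148 × 28 (mod 151)
Multiplying step by step:
  94 × 148 = 13912 ≡ 20 (mod 151)
  20 × 28 = 560 ≡ 107 (mod 151)
Result: 28^137 ≡ 107 (mod 151)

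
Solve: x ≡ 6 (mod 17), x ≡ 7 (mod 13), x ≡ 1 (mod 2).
M = 17 × 13 × 2 = 442. M₁ = 26, y₁ ≡ 2 (mod 17). M₂ = 34, y₂ ≡ 5 (mod 13). M₃ = 221, y₃ ≡ 1 (mod 2). x = 6×26×2 + 7×34×5 + 1×221×1 ≡ 397 (mod 442)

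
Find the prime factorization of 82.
2 × 41

Divide by primes starting from smallest:
82 ÷ 2 = 41
41 ÷ 41 = 1

82 = 2 × 41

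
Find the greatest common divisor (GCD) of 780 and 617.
1

Using the Euclidean algorithm:
780 = 1 × 617 + 163
617 = 3 × 163 + 128
163 = 1 × 128 + 35
128 = 3 × 35 + 23
35 = 1 × 23 + 12
23 = 1 × 12 + 11
12 = 1 × 11 + 1
11 = 11 × 1 + 0

GCD(780, 617) = 1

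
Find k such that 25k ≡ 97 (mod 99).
91

Since gcd(25, 99) = 1 divides 97, a solution exists.
Multiply both sides by the inverse of 25 mod 99:
  25^(-1) mod 99 = 4
  x ≡ 4 × 97 ≡ 388 ≡ 91 (mod 99)
Verification: 25 × 91 = 2275 = 22 × 99 + 97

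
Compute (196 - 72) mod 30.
4

(196 - 72) = 124
124 mod 30 = 4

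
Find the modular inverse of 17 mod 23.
17^(-1) ≡ 19 (mod 23). Verification: 17 × 19 = 323 ≡ 1 (mod 23)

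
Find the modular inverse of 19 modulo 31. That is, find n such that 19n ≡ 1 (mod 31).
18

Using Extended Euclidean Algorithm:
gcd(19, 31) = 1
Bezout coefficients: 19 × -13 + 31 × 8 = 1
So 19 × -13 ≡ 1 (mod 31)
The inverse is -13 mod 31 = 18
Verification: 19 × 18 = 342 = 11 × 31 + 1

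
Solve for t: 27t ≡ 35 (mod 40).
25

Since gcd(27, 40) = 1 divides 35, a solution exists.
Multiply both sides by the inverse of 27 mod 40:
  27^(-1) mod 40 = 3
  x ≡ 3 × 35 ≡ 105 ≡ 25 (mod 40)
Verification: 27 × 25 = 675 = 16 × 40 + 35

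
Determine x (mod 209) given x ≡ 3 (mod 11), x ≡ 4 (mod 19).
80

Using the Chinese Remainder Theorem:
M = product of moduli = 209
For equation 1: M_1 = 19, 19 ≡ 8 (mod 11), inverse of 19 mod 11 is 7 (check: 8 × 7 = 56 ≡ 1 (mod 11))
For equation 2: M_2 = 11, 11 ≡ 11 (mod 19), inverse of 11 mod 19 is 7 (check: 11 × 7 = 77 ≡ 1 (mod 19))
Combine: x ≡ Σ r_i×M_i×(M_i⁻¹ mod m_i) = 3×19×7 + 4×11×7 = 399 + 308 = 707
707 mod 209 = 80
x ≡ 80 (mod 209)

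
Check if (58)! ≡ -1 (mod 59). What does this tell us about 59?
(58)! mod 59 = 58. Since this equals -1 (mod 59), Wilson confirms 59 is prime.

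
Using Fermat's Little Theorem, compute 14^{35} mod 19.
15

By Fermat's Little Theorem, a^(p-1) ≡ 1 (mod p) for prime p and gcd(a, p) = 1
Here p = 19, so 14^18 ≡ 1 (mod 19)
We can reduce the exponent: 35 mod 18 = 17
So 14^35 ≡ 14^17 (mod 19)
Computing: 14^17 mod 19 = 15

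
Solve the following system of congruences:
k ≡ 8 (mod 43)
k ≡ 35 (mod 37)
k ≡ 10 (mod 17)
8952

Using the Chinese Remainder Theorem:
M = product of moduli = 27047
For equation 1: M_1 = 629, 629 ≡ 27 (mod 43), inverse of 629 mod 43 is 8 (check: 27 × 8 = 216 ≡ 1 (mod 43))
For equation 2: M_2 = 731, 731 ≡ 28 (mod 37), inverse of 731 mod 37 is 4 (check: 28 × 4 = 112 ≡ 1 (mod 37))
For equation 3: M_3 = 1591, 1591 ≡ 10 (mod 17), inverse of 1591 mod 17 is 12 (check: 10 × 12 = 120 ≡ 1 (mod 17))
Combine: k ≡ Σ r_i×M_i×(M_i⁻¹ mod m_i) = 8×629×8 + 35×731×4 + 10×1591×12 = 40256 + 102340 + 190920 = 333516
333516 mod 27047 = 8952
k ≡ 8952 (mod 27047)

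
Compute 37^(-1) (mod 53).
43

Using Extended Euclidean Algorithm:
gcd(37, 53) = 1
Bezout coefficients: 37 × -10 + 53 × 7 = 1
So 37 × -10 ≡ 1 (mod 53)
The inverse is -10 mod 53 = 43
Verification: 37 × 43 = 1591 = 30 × 53 + 1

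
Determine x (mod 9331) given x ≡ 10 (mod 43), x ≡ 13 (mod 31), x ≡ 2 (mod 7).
5686

Using the Chinese Remainder Theorem:
M = product of moduli = 9331
For equation 1: M_1 = 217, 217 ≡ 2 (mod 43), inverse of 217 mod 43 is 22 (check: 2 × 22 = 44 ≡ 1 (mod 43))
For equation 2: M_2 = 301, 301 ≡ 22 (mod 31), inverse of 301 mod 31 is 24 (check: 22 × 24 = 528 ≡ 1 (mod 31))
For equation 3: M_3 = 1333, 1333 ≡ 3 (mod 7), inverse of 1333 mod 7 is 5 (check: 3 × 5 = 15 ≡ 1 (mod 7))
Combine: x ≡ Σ r_i×M_i×(M_i⁻¹ mod m_i) = 10×217×22 + 13×301×24 + 2×1333×5 = 47740 + 93912 + 13330 = 154982
154982 mod 9331 = 5686
x ≡ 5686 (mod 9331)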